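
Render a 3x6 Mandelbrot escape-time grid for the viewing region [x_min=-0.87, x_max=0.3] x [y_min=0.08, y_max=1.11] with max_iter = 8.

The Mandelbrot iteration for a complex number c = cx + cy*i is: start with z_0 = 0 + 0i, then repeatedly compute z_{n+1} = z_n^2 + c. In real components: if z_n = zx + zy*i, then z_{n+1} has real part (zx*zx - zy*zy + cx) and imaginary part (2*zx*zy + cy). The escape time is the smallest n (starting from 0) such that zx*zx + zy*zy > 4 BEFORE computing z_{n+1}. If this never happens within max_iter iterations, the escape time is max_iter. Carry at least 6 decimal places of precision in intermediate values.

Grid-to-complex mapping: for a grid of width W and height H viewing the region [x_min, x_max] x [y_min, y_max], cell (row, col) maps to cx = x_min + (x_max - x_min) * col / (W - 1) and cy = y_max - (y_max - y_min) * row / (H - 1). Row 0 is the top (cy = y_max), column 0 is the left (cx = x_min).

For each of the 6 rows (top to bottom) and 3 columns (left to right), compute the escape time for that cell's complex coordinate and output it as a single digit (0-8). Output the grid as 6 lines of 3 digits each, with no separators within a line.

(row=0, col=0): c = -0.8700 + 1.1100i → escape time 3
(row=0, col=1): c = -0.2850 + 1.1100i → escape time 4
(row=0, col=2): c = 0.3000 + 1.1100i → escape time 3
(row=1, col=0): c = -0.8700 + 0.9040i → escape time 3
(row=1, col=1): c = -0.2850 + 0.9040i → escape time 7
(row=1, col=2): c = 0.3000 + 0.9040i → escape time 4
(row=2, col=0): c = -0.8700 + 0.6980i → escape time 4
(row=2, col=1): c = -0.2850 + 0.6980i → escape time 8
(row=2, col=2): c = 0.3000 + 0.6980i → escape time 6
(row=3, col=0): c = -0.8700 + 0.4920i → escape time 6
(row=3, col=1): c = -0.2850 + 0.4920i → escape time 8
(row=3, col=2): c = 0.3000 + 0.4920i → escape time 8
(row=4, col=0): c = -0.8700 + 0.2860i → escape time 8
(row=4, col=1): c = -0.2850 + 0.2860i → escape time 8
(row=4, col=2): c = 0.3000 + 0.2860i → escape time 8
(row=5, col=0): c = -0.8700 + 0.0800i → escape time 8
(row=5, col=1): c = -0.2850 + 0.0800i → escape time 8
(row=5, col=2): c = 0.3000 + 0.0800i → escape time 8

Answer: 343
374
486
688
888
888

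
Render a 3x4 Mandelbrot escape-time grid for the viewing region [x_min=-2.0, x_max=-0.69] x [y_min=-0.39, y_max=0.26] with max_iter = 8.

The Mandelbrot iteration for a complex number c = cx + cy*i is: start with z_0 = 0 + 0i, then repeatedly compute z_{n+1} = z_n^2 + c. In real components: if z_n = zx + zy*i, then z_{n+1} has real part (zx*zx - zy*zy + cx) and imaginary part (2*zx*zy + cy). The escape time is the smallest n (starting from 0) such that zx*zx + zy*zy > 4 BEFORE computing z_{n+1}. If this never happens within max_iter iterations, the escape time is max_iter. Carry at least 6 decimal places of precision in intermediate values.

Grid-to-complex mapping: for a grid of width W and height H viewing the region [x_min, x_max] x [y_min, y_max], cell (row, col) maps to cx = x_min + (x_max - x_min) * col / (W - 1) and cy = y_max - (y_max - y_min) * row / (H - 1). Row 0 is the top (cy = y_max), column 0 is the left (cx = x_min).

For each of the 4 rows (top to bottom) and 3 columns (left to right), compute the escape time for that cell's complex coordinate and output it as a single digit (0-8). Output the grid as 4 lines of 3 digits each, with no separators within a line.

Answer: 178
188
188
168

Derivation:
(row=0, col=0): c = -2.0000 + 0.2600i → escape time 1
(row=0, col=1): c = -1.3450 + 0.2600i → escape time 7
(row=0, col=2): c = -0.6900 + 0.2600i → escape time 8
(row=1, col=0): c = -2.0000 + 0.0433i → escape time 1
(row=1, col=1): c = -1.3450 + 0.0433i → escape time 8
(row=1, col=2): c = -0.6900 + 0.0433i → escape time 8
(row=2, col=0): c = -2.0000 + -0.1733i → escape time 1
(row=2, col=1): c = -1.3450 + -0.1733i → escape time 8
(row=2, col=2): c = -0.6900 + -0.1733i → escape time 8
(row=3, col=0): c = -2.0000 + -0.3900i → escape time 1
(row=3, col=1): c = -1.3450 + -0.3900i → escape time 6
(row=3, col=2): c = -0.6900 + -0.3900i → escape time 8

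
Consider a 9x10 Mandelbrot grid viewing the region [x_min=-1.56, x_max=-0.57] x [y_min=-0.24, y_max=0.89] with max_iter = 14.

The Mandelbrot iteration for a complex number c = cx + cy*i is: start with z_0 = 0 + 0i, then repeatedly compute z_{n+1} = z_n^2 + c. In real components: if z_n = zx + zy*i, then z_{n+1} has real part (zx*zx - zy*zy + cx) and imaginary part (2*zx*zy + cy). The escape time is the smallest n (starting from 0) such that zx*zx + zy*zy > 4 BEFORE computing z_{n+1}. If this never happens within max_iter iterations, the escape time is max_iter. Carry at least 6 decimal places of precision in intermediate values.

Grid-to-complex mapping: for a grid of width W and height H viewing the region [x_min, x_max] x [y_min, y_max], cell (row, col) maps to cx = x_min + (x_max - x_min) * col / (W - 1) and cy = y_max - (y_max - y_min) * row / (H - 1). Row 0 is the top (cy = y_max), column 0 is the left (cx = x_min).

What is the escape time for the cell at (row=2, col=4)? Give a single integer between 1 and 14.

z_0 = 0 + 0i, c = -1.0650 + 0.6389i
Iter 1: z = -1.0650 + 0.6389i, |z|^2 = 1.5424
Iter 2: z = -0.3390 + -0.7219i, |z|^2 = 0.6361
Iter 3: z = -1.4713 + 1.1283i, |z|^2 = 3.4378
Iter 4: z = -0.1733 + -2.6813i, |z|^2 = 7.2193
Escaped at iteration 4

Answer: 4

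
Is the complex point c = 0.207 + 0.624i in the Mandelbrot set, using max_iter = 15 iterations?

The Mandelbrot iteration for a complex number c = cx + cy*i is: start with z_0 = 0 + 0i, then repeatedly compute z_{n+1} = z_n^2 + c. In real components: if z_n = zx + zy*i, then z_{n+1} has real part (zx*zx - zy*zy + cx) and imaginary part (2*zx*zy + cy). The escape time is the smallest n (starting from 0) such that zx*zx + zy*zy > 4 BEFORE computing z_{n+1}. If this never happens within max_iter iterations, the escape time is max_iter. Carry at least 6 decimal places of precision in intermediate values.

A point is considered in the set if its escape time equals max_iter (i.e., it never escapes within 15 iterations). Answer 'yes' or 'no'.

z_0 = 0 + 0i, c = 0.2070 + 0.6240i
Iter 1: z = 0.2070 + 0.6240i, |z|^2 = 0.4322
Iter 2: z = -0.1395 + 0.8823i, |z|^2 = 0.7980
Iter 3: z = -0.5520 + 0.3778i, |z|^2 = 0.4475
Iter 4: z = 0.3690 + 0.2069i, |z|^2 = 0.1790
Iter 5: z = 0.3004 + 0.7767i, |z|^2 = 0.6935
Iter 6: z = -0.3060 + 1.0906i, |z|^2 = 1.2831
Iter 7: z = -0.8888 + -0.0435i, |z|^2 = 0.7919
Iter 8: z = 0.9951 + 0.7014i, |z|^2 = 1.4821
Iter 9: z = 0.7052 + 2.0199i, |z|^2 = 4.5772
Escaped at iteration 9

Answer: no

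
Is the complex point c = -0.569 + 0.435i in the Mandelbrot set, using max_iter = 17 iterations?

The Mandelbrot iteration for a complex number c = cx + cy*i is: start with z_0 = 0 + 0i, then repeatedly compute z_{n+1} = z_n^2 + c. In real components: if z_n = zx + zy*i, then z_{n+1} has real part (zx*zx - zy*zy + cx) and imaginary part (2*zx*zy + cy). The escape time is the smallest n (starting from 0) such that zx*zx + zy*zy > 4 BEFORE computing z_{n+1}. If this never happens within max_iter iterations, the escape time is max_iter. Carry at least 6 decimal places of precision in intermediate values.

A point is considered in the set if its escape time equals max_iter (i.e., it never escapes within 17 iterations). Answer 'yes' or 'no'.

z_0 = 0 + 0i, c = -0.5690 + 0.4350i
Iter 1: z = -0.5690 + 0.4350i, |z|^2 = 0.5130
Iter 2: z = -0.4345 + -0.0600i, |z|^2 = 0.1924
Iter 3: z = -0.3838 + 0.4872i, |z|^2 = 0.3847
Iter 4: z = -0.6590 + 0.0610i, |z|^2 = 0.4380
Iter 5: z = -0.1385 + 0.3546i, |z|^2 = 0.1449
Iter 6: z = -0.6756 + 0.3368i, |z|^2 = 0.5698
Iter 7: z = -0.2261 + -0.0201i, |z|^2 = 0.0515
Iter 8: z = -0.5183 + 0.4441i, |z|^2 = 0.4658
Iter 9: z = -0.4976 + -0.0253i, |z|^2 = 0.2482
Iter 10: z = -0.3221 + 0.4602i, |z|^2 = 0.3155
Iter 11: z = -0.6771 + 0.1386i, |z|^2 = 0.4776
Iter 12: z = -0.1298 + 0.2474i, |z|^2 = 0.0780
Iter 13: z = -0.6133 + 0.3708i, |z|^2 = 0.5137
Iter 14: z = -0.3303 + -0.0198i, |z|^2 = 0.1095
Iter 15: z = -0.4603 + 0.4481i, |z|^2 = 0.4127
Iter 16: z = -0.5579 + 0.0225i, |z|^2 = 0.3118
Did not escape in 17 iterations → in set

Answer: yes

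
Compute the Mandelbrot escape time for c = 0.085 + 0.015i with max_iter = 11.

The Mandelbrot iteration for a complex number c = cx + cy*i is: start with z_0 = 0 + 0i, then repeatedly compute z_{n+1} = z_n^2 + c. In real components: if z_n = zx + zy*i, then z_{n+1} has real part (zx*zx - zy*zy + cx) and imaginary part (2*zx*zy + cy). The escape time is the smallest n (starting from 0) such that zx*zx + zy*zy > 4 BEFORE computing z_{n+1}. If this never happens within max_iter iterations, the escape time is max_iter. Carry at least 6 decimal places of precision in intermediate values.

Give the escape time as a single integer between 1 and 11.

z_0 = 0 + 0i, c = 0.0850 + 0.0150i
Iter 1: z = 0.0850 + 0.0150i, |z|^2 = 0.0075
Iter 2: z = 0.0920 + 0.0175i, |z|^2 = 0.0088
Iter 3: z = 0.0932 + 0.0182i, |z|^2 = 0.0090
Iter 4: z = 0.0933 + 0.0184i, |z|^2 = 0.0091
Iter 5: z = 0.0934 + 0.0184i, |z|^2 = 0.0091
Iter 6: z = 0.0934 + 0.0184i, |z|^2 = 0.0091
Iter 7: z = 0.0934 + 0.0184i, |z|^2 = 0.0091
Iter 8: z = 0.0934 + 0.0184i, |z|^2 = 0.0091
Iter 9: z = 0.0934 + 0.0184i, |z|^2 = 0.0091
Iter 10: z = 0.0934 + 0.0184i, |z|^2 = 0.0091

Answer: 11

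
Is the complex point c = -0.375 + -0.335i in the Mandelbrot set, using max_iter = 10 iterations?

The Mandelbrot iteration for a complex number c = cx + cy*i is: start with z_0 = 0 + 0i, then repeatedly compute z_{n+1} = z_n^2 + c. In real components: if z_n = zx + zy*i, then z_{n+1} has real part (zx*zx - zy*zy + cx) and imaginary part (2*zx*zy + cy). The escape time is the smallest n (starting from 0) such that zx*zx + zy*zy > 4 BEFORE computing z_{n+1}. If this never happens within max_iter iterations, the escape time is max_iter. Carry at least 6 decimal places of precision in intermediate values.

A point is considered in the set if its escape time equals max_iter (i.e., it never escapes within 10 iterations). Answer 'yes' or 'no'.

Answer: yes

Derivation:
z_0 = 0 + 0i, c = -0.3750 + -0.3350i
Iter 1: z = -0.3750 + -0.3350i, |z|^2 = 0.2529
Iter 2: z = -0.3466 + -0.0837i, |z|^2 = 0.1271
Iter 3: z = -0.2619 + -0.2769i, |z|^2 = 0.1453
Iter 4: z = -0.3831 + -0.1899i, |z|^2 = 0.1829
Iter 5: z = -0.2643 + -0.1895i, |z|^2 = 0.1057
Iter 6: z = -0.3410 + -0.2349i, |z|^2 = 0.1715
Iter 7: z = -0.3138 + -0.1748i, |z|^2 = 0.1291
Iter 8: z = -0.3071 + -0.2253i, |z|^2 = 0.1450
Iter 9: z = -0.3315 + -0.1967i, |z|^2 = 0.1485
Did not escape in 10 iterations → in set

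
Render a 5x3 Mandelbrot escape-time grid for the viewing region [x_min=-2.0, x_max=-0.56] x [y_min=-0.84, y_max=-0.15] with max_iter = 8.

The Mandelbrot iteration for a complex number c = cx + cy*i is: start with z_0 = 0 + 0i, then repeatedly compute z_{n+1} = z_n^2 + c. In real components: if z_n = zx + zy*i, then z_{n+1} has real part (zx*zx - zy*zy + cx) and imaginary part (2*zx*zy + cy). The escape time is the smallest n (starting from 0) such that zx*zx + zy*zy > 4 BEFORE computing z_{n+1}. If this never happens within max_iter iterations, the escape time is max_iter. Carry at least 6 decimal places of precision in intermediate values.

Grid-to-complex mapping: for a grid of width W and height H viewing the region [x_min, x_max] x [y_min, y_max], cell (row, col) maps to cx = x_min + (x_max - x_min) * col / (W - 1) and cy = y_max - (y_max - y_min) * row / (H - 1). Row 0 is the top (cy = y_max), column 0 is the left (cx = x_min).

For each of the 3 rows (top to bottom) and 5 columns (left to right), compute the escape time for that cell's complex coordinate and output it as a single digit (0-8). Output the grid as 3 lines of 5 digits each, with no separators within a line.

Answer: 15888
13458
13334

Derivation:
(row=0, col=0): c = -2.0000 + -0.1500i → escape time 1
(row=0, col=1): c = -1.6400 + -0.1500i → escape time 5
(row=0, col=2): c = -1.2800 + -0.1500i → escape time 8
(row=0, col=3): c = -0.9200 + -0.1500i → escape time 8
(row=0, col=4): c = -0.5600 + -0.1500i → escape time 8
(row=1, col=0): c = -2.0000 + -0.4950i → escape time 1
(row=1, col=1): c = -1.6400 + -0.4950i → escape time 3
(row=1, col=2): c = -1.2800 + -0.4950i → escape time 4
(row=1, col=3): c = -0.9200 + -0.4950i → escape time 5
(row=1, col=4): c = -0.5600 + -0.4950i → escape time 8
(row=2, col=0): c = -2.0000 + -0.8400i → escape time 1
(row=2, col=1): c = -1.6400 + -0.8400i → escape time 3
(row=2, col=2): c = -1.2800 + -0.8400i → escape time 3
(row=2, col=3): c = -0.9200 + -0.8400i → escape time 3
(row=2, col=4): c = -0.5600 + -0.8400i → escape time 4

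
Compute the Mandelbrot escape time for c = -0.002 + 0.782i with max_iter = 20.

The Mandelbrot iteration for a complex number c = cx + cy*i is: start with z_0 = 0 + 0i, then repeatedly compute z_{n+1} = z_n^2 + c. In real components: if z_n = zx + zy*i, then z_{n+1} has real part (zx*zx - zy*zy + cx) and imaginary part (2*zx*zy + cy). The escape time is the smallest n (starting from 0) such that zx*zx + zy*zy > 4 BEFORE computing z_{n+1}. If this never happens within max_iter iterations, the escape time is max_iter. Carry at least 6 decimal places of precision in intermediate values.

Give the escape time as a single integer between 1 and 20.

Answer: 15

Derivation:
z_0 = 0 + 0i, c = -0.0020 + 0.7820i
Iter 1: z = -0.0020 + 0.7820i, |z|^2 = 0.6115
Iter 2: z = -0.6135 + 0.7789i, |z|^2 = 0.9830
Iter 3: z = -0.2322 + -0.1737i, |z|^2 = 0.0841
Iter 4: z = 0.0218 + 0.8627i, |z|^2 = 0.7447
Iter 5: z = -0.7457 + 0.8195i, |z|^2 = 1.2278
Iter 6: z = -0.1175 + -0.4403i, |z|^2 = 0.2077
Iter 7: z = -0.1821 + 0.8855i, |z|^2 = 0.8172
Iter 8: z = -0.7529 + 0.4595i, |z|^2 = 0.7781
Iter 9: z = 0.3538 + 0.0900i, |z|^2 = 0.1332
Iter 10: z = 0.1150 + 0.8457i, |z|^2 = 0.7284
Iter 11: z = -0.7040 + 0.9766i, |z|^2 = 1.4493
Iter 12: z = -0.4601 + -0.5929i, |z|^2 = 0.5633
Iter 13: z = -0.1418 + 1.3277i, |z|^2 = 1.7828
Iter 14: z = -1.7446 + 0.4054i, |z|^2 = 3.2078
Iter 15: z = 2.8772 + -0.6323i, |z|^2 = 8.6780
Escaped at iteration 15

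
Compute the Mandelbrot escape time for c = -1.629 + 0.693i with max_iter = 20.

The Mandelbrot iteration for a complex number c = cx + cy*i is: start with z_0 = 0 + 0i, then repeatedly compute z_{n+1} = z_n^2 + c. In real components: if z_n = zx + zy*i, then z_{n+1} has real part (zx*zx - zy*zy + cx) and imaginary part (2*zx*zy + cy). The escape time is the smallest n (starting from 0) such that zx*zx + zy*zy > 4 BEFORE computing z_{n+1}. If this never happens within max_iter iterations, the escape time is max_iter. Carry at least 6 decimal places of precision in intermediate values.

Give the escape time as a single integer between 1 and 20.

z_0 = 0 + 0i, c = -1.6290 + 0.6930i
Iter 1: z = -1.6290 + 0.6930i, |z|^2 = 3.1339
Iter 2: z = 0.5444 + -1.5648i, |z|^2 = 2.7449
Iter 3: z = -3.7812 + -1.0107i, |z|^2 = 15.3192
Escaped at iteration 3

Answer: 3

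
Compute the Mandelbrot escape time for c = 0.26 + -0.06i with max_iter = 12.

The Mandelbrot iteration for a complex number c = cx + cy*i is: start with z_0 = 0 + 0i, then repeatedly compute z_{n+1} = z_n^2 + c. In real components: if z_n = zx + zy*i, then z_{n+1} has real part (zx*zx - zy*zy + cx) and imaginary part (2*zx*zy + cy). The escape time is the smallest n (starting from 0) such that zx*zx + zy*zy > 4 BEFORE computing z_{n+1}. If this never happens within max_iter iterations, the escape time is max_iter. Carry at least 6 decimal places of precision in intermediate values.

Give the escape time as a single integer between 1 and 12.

Answer: 12

Derivation:
z_0 = 0 + 0i, c = 0.2600 + -0.0600i
Iter 1: z = 0.2600 + -0.0600i, |z|^2 = 0.0712
Iter 2: z = 0.3240 + -0.0912i, |z|^2 = 0.1133
Iter 3: z = 0.3567 + -0.1191i, |z|^2 = 0.1414
Iter 4: z = 0.3730 + -0.1450i, |z|^2 = 0.1602
Iter 5: z = 0.3781 + -0.1681i, |z|^2 = 0.1713
Iter 6: z = 0.3747 + -0.1872i, |z|^2 = 0.1754
Iter 7: z = 0.3654 + -0.2003i, |z|^2 = 0.1736
Iter 8: z = 0.3534 + -0.2063i, |z|^2 = 0.1675
Iter 9: z = 0.3423 + -0.2058i, |z|^2 = 0.1595
Iter 10: z = 0.3348 + -0.2009i, |z|^2 = 0.1525
Iter 11: z = 0.3317 + -0.1945i, |z|^2 = 0.1479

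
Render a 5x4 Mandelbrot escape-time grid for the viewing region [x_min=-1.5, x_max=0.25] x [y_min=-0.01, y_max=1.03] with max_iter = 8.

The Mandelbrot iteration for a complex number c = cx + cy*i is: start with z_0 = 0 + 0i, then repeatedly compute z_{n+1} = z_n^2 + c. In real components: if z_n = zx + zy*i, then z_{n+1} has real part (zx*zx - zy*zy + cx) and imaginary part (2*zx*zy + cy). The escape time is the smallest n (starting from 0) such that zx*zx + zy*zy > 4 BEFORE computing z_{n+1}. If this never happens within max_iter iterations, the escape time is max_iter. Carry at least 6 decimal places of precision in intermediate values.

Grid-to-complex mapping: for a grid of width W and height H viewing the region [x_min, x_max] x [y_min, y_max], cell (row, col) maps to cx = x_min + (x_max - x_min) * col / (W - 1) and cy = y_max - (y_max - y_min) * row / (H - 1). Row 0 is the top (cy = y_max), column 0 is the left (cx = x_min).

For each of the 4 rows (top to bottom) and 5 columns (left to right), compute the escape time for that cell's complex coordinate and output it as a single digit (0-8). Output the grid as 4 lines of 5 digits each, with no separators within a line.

(row=0, col=0): c = -1.5000 + 1.0300i → escape time 2
(row=0, col=1): c = -1.0625 + 1.0300i → escape time 3
(row=0, col=2): c = -0.6250 + 1.0300i → escape time 4
(row=0, col=3): c = -0.1875 + 1.0300i → escape time 8
(row=0, col=4): c = 0.2500 + 1.0300i → escape time 3
(row=1, col=0): c = -1.5000 + 0.6833i → escape time 3
(row=1, col=1): c = -1.0625 + 0.6833i → escape time 4
(row=1, col=2): c = -0.6250 + 0.6833i → escape time 8
(row=1, col=3): c = -0.1875 + 0.6833i → escape time 8
(row=1, col=4): c = 0.2500 + 0.6833i → escape time 7
(row=2, col=0): c = -1.5000 + 0.3367i → escape time 4
(row=2, col=1): c = -1.0625 + 0.3367i → escape time 8
(row=2, col=2): c = -0.6250 + 0.3367i → escape time 8
(row=2, col=3): c = -0.1875 + 0.3367i → escape time 8
(row=2, col=4): c = 0.2500 + 0.3367i → escape time 8
(row=3, col=0): c = -1.5000 + -0.0100i → escape time 8
(row=3, col=1): c = -1.0625 + -0.0100i → escape time 8
(row=3, col=2): c = -0.6250 + -0.0100i → escape time 8
(row=3, col=3): c = -0.1875 + -0.0100i → escape time 8
(row=3, col=4): c = 0.2500 + -0.0100i → escape time 8

Answer: 23483
34887
48888
88888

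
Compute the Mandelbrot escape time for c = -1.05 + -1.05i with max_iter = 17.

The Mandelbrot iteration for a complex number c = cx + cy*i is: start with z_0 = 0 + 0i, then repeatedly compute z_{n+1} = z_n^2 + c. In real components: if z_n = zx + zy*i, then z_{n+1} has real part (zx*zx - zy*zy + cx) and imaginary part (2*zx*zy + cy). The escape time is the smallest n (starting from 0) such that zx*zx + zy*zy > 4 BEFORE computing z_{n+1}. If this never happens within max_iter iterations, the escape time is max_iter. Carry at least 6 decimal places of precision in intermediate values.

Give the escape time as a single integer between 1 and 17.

Answer: 3

Derivation:
z_0 = 0 + 0i, c = -1.0500 + -1.0500i
Iter 1: z = -1.0500 + -1.0500i, |z|^2 = 2.2050
Iter 2: z = -1.0500 + 1.1550i, |z|^2 = 2.4365
Iter 3: z = -1.2815 + -3.4755i, |z|^2 = 13.7214
Escaped at iteration 3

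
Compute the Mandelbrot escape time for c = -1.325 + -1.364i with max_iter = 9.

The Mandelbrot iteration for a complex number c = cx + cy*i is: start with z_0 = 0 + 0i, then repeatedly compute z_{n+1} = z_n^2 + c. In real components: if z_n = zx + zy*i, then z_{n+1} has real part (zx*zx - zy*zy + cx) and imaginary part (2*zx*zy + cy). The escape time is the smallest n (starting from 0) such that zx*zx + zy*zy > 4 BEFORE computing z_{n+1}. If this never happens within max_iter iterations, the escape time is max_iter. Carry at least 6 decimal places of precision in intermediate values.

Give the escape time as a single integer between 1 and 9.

z_0 = 0 + 0i, c = -1.3250 + -1.3640i
Iter 1: z = -1.3250 + -1.3640i, |z|^2 = 3.6161
Iter 2: z = -1.4299 + 2.2506i, |z|^2 = 7.1097
Escaped at iteration 2

Answer: 2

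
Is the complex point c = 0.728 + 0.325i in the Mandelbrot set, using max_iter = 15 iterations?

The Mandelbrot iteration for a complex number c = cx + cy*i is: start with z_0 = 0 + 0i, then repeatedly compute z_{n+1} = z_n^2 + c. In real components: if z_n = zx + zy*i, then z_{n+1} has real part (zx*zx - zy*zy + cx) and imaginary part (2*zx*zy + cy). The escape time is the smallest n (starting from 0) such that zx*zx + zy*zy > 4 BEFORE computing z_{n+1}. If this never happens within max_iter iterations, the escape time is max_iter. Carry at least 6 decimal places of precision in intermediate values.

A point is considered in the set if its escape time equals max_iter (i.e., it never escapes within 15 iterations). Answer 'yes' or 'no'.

z_0 = 0 + 0i, c = 0.7280 + 0.3250i
Iter 1: z = 0.7280 + 0.3250i, |z|^2 = 0.6356
Iter 2: z = 1.1524 + 0.7982i, |z|^2 = 1.9651
Iter 3: z = 1.4188 + 2.1646i, |z|^2 = 6.6986
Escaped at iteration 3

Answer: no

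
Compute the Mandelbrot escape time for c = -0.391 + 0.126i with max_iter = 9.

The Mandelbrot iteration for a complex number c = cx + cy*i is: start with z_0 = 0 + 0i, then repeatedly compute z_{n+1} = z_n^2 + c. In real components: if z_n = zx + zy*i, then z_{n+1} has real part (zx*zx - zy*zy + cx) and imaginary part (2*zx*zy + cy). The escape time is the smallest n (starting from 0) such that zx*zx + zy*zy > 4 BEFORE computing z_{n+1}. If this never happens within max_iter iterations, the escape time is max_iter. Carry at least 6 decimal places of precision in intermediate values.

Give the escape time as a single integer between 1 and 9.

z_0 = 0 + 0i, c = -0.3910 + 0.1260i
Iter 1: z = -0.3910 + 0.1260i, |z|^2 = 0.1688
Iter 2: z = -0.2540 + 0.0275i, |z|^2 = 0.0653
Iter 3: z = -0.3272 + 0.1120i, |z|^2 = 0.1196
Iter 4: z = -0.2965 + 0.0527i, |z|^2 = 0.0907
Iter 5: z = -0.3059 + 0.0948i, |z|^2 = 0.1025
Iter 6: z = -0.3064 + 0.0680i, |z|^2 = 0.0985
Iter 7: z = -0.3017 + 0.0843i, |z|^2 = 0.0982
Iter 8: z = -0.3071 + 0.0751i, |z|^2 = 0.0999

Answer: 9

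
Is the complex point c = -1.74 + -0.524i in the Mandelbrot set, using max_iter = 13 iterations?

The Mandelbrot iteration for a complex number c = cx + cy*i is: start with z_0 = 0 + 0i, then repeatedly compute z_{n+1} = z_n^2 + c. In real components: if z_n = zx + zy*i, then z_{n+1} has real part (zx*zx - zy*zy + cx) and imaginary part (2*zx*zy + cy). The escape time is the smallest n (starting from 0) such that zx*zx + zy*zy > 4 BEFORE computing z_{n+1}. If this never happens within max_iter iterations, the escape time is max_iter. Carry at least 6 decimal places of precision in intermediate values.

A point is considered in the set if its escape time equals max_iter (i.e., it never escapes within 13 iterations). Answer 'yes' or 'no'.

Answer: no

Derivation:
z_0 = 0 + 0i, c = -1.7400 + -0.5240i
Iter 1: z = -1.7400 + -0.5240i, |z|^2 = 3.3022
Iter 2: z = 1.0130 + 1.2995i, |z|^2 = 2.7150
Iter 3: z = -2.4025 + 2.1089i, |z|^2 = 10.2196
Escaped at iteration 3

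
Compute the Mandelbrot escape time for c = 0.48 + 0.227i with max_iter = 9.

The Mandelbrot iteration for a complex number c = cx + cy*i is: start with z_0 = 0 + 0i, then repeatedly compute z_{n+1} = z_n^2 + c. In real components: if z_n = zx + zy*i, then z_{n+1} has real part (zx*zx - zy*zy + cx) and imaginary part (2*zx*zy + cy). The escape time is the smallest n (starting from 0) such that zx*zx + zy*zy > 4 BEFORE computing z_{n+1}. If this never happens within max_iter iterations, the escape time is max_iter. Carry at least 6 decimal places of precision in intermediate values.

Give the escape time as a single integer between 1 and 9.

Answer: 6

Derivation:
z_0 = 0 + 0i, c = 0.4800 + 0.2270i
Iter 1: z = 0.4800 + 0.2270i, |z|^2 = 0.2819
Iter 2: z = 0.6589 + 0.4449i, |z|^2 = 0.6321
Iter 3: z = 0.7162 + 0.8133i, |z|^2 = 1.1743
Iter 4: z = 0.3314 + 1.3919i, |z|^2 = 2.0472
Iter 5: z = -1.3475 + 1.1497i, |z|^2 = 3.1375
Iter 6: z = 0.9740 + -2.8713i, |z|^2 = 9.1932
Escaped at iteration 6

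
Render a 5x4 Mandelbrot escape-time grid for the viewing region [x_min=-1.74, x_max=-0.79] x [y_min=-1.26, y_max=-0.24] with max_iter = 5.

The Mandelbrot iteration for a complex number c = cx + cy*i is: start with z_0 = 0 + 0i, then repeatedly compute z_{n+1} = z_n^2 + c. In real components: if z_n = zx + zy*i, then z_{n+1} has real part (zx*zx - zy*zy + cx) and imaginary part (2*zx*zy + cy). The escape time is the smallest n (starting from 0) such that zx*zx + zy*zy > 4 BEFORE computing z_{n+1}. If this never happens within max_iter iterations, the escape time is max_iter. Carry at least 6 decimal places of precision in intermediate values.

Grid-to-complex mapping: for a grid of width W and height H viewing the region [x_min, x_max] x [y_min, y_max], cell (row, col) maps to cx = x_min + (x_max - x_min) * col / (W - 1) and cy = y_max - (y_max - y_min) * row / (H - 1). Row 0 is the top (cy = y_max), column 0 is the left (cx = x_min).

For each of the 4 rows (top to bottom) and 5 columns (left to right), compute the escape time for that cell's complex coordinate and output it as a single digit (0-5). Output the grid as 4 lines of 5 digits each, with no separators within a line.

Answer: 45555
33355
23333
12223

Derivation:
(row=0, col=0): c = -1.7400 + -0.2400i → escape time 4
(row=0, col=1): c = -1.5025 + -0.2400i → escape time 5
(row=0, col=2): c = -1.2650 + -0.2400i → escape time 5
(row=0, col=3): c = -1.0275 + -0.2400i → escape time 5
(row=0, col=4): c = -0.7900 + -0.2400i → escape time 5
(row=1, col=0): c = -1.7400 + -0.5800i → escape time 3
(row=1, col=1): c = -1.5025 + -0.5800i → escape time 3
(row=1, col=2): c = -1.2650 + -0.5800i → escape time 3
(row=1, col=3): c = -1.0275 + -0.5800i → escape time 5
(row=1, col=4): c = -0.7900 + -0.5800i → escape time 5
(row=2, col=0): c = -1.7400 + -0.9200i → escape time 2
(row=2, col=1): c = -1.5025 + -0.9200i → escape time 3
(row=2, col=2): c = -1.2650 + -0.9200i → escape time 3
(row=2, col=3): c = -1.0275 + -0.9200i → escape time 3
(row=2, col=4): c = -0.7900 + -0.9200i → escape time 3
(row=3, col=0): c = -1.7400 + -1.2600i → escape time 1
(row=3, col=1): c = -1.5025 + -1.2600i → escape time 2
(row=3, col=2): c = -1.2650 + -1.2600i → escape time 2
(row=3, col=3): c = -1.0275 + -1.2600i → escape time 2
(row=3, col=4): c = -0.7900 + -1.2600i → escape time 3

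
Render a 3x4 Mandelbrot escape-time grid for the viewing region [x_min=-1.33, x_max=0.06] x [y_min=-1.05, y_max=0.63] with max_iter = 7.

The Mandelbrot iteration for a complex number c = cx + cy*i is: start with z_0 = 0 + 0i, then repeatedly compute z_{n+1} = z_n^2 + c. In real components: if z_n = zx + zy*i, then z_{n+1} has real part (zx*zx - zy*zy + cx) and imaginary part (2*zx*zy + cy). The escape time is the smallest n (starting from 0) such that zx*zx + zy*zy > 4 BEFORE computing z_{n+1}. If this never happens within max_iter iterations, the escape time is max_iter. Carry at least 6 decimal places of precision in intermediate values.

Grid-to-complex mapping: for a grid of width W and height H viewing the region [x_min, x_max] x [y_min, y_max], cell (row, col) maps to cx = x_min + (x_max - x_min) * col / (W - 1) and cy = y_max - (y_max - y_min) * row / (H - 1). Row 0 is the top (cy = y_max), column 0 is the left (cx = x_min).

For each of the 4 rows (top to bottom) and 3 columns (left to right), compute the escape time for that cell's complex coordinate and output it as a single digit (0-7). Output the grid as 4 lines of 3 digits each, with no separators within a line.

Answer: 377
777
477
334

Derivation:
(row=0, col=0): c = -1.3300 + 0.6300i → escape time 3
(row=0, col=1): c = -0.6350 + 0.6300i → escape time 7
(row=0, col=2): c = 0.0600 + 0.6300i → escape time 7
(row=1, col=0): c = -1.3300 + 0.0700i → escape time 7
(row=1, col=1): c = -0.6350 + 0.0700i → escape time 7
(row=1, col=2): c = 0.0600 + 0.0700i → escape time 7
(row=2, col=0): c = -1.3300 + -0.4900i → escape time 4
(row=2, col=1): c = -0.6350 + -0.4900i → escape time 7
(row=2, col=2): c = 0.0600 + -0.4900i → escape time 7
(row=3, col=0): c = -1.3300 + -1.0500i → escape time 3
(row=3, col=1): c = -0.6350 + -1.0500i → escape time 3
(row=3, col=2): c = 0.0600 + -1.0500i → escape time 4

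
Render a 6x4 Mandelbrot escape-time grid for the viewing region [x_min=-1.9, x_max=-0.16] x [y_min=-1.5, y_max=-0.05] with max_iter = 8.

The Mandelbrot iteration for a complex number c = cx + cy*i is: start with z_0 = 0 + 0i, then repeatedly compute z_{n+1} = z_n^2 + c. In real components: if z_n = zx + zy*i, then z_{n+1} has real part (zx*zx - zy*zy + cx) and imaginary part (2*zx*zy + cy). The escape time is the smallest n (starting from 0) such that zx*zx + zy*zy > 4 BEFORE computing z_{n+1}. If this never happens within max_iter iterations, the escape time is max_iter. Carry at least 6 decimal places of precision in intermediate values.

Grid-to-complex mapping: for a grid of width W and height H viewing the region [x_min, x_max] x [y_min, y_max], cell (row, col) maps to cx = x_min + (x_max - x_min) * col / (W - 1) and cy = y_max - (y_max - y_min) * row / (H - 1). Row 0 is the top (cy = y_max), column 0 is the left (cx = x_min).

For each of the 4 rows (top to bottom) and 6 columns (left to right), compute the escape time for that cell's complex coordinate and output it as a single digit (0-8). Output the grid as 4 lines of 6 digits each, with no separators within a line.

(row=0, col=0): c = -1.9000 + -0.0500i → escape time 5
(row=0, col=1): c = -1.5520 + -0.0500i → escape time 8
(row=0, col=2): c = -1.2040 + -0.0500i → escape time 8
(row=0, col=3): c = -0.8560 + -0.0500i → escape time 8
(row=0, col=4): c = -0.5080 + -0.0500i → escape time 8
(row=0, col=5): c = -0.1600 + -0.0500i → escape time 8
(row=1, col=0): c = -1.9000 + -0.5333i → escape time 2
(row=1, col=1): c = -1.5520 + -0.5333i → escape time 3
(row=1, col=2): c = -1.2040 + -0.5333i → escape time 4
(row=1, col=3): c = -0.8560 + -0.5333i → escape time 5
(row=1, col=4): c = -0.5080 + -0.5333i → escape time 8
(row=1, col=5): c = -0.1600 + -0.5333i → escape time 8
(row=2, col=0): c = -1.9000 + -1.0167i → escape time 1
(row=2, col=1): c = -1.5520 + -1.0167i → escape time 2
(row=2, col=2): c = -1.2040 + -1.0167i → escape time 3
(row=2, col=3): c = -0.8560 + -1.0167i → escape time 3
(row=2, col=4): c = -0.5080 + -1.0167i → escape time 4
(row=2, col=5): c = -0.1600 + -1.0167i → escape time 8
(row=3, col=0): c = -1.9000 + -1.5000i → escape time 1
(row=3, col=1): c = -1.5520 + -1.5000i → escape time 1
(row=3, col=2): c = -1.2040 + -1.5000i → escape time 2
(row=3, col=3): c = -0.8560 + -1.5000i → escape time 2
(row=3, col=4): c = -0.5080 + -1.5000i → escape time 2
(row=3, col=5): c = -0.1600 + -1.5000i → escape time 2

Answer: 588888
234588
123348
112222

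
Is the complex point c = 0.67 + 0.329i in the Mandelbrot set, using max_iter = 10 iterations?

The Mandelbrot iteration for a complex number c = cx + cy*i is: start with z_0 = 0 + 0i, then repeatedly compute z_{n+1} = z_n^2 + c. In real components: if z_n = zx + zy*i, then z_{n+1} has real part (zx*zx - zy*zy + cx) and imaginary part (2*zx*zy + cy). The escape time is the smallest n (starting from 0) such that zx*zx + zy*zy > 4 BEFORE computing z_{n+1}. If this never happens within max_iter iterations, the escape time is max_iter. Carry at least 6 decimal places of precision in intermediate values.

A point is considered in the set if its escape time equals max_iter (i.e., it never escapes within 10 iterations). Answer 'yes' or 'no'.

z_0 = 0 + 0i, c = 0.6700 + 0.3290i
Iter 1: z = 0.6700 + 0.3290i, |z|^2 = 0.5571
Iter 2: z = 1.0107 + 0.7699i, |z|^2 = 1.6141
Iter 3: z = 1.0987 + 1.8851i, |z|^2 = 4.7610
Escaped at iteration 3

Answer: no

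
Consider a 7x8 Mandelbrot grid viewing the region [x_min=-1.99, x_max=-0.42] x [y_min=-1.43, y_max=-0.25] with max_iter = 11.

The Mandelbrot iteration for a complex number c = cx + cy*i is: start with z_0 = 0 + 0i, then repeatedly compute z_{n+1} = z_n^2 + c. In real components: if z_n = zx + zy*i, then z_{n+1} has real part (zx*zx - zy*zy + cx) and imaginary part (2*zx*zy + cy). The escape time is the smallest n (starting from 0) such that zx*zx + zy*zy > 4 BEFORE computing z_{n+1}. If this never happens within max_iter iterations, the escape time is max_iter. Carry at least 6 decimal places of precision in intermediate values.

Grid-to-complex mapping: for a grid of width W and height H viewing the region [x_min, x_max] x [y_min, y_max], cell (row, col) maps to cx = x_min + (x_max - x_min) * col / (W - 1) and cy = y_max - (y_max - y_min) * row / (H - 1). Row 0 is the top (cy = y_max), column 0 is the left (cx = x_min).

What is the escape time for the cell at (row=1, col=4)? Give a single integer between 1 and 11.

z_0 = 0 + 0i, c = -0.9433 + -0.4186i
Iter 1: z = -0.9433 + -0.4186i, |z|^2 = 1.0651
Iter 2: z = -0.2287 + 0.3711i, |z|^2 = 0.1900
Iter 3: z = -1.0288 + -0.5883i, |z|^2 = 1.4045
Iter 4: z = -0.2310 + 0.7919i, |z|^2 = 0.6805
Iter 5: z = -1.5171 + -0.7845i, |z|^2 = 2.9168
Iter 6: z = 0.7428 + 1.9616i, |z|^2 = 4.3994
Escaped at iteration 6

Answer: 6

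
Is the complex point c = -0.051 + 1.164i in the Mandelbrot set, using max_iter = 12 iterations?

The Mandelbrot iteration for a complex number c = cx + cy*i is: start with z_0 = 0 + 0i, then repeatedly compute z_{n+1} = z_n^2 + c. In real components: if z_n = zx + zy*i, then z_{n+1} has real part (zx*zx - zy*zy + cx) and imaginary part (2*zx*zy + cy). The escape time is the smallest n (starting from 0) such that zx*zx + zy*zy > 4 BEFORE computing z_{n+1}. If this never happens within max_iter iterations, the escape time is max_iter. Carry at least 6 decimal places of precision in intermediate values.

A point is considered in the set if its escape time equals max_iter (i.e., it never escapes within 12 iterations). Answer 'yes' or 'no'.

z_0 = 0 + 0i, c = -0.0510 + 1.1640i
Iter 1: z = -0.0510 + 1.1640i, |z|^2 = 1.3575
Iter 2: z = -1.4033 + 1.0453i, |z|^2 = 3.0618
Iter 3: z = 0.8256 + -1.7696i, |z|^2 = 3.8133
Iter 4: z = -2.5010 + -1.7582i, |z|^2 = 9.3461
Escaped at iteration 4

Answer: no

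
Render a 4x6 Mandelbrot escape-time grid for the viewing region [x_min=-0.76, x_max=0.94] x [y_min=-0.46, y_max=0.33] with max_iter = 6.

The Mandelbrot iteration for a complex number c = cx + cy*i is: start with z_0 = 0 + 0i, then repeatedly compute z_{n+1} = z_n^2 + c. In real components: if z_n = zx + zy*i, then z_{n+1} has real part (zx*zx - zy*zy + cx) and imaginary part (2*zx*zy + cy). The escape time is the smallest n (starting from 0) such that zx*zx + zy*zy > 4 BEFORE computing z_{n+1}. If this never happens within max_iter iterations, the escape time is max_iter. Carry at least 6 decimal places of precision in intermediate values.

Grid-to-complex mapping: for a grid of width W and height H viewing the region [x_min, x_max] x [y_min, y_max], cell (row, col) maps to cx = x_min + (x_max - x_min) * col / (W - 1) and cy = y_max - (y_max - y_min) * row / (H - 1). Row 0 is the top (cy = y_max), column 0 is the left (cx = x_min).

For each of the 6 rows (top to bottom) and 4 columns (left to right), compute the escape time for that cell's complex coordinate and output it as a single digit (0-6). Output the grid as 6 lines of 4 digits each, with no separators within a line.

(row=0, col=0): c = -0.7600 + 0.3300i → escape time 6
(row=0, col=1): c = -0.1933 + 0.3300i → escape time 6
(row=0, col=2): c = 0.3733 + 0.3300i → escape time 6
(row=0, col=3): c = 0.9400 + 0.3300i → escape time 3
(row=1, col=0): c = -0.7600 + 0.1720i → escape time 6
(row=1, col=1): c = -0.1933 + 0.1720i → escape time 6
(row=1, col=2): c = 0.3733 + 0.1720i → escape time 6
(row=1, col=3): c = 0.9400 + 0.1720i → escape time 3
(row=2, col=0): c = -0.7600 + 0.0140i → escape time 6
(row=2, col=1): c = -0.1933 + 0.0140i → escape time 6
(row=2, col=2): c = 0.3733 + 0.0140i → escape time 6
(row=2, col=3): c = 0.9400 + 0.0140i → escape time 3
(row=3, col=0): c = -0.7600 + -0.1440i → escape time 6
(row=3, col=1): c = -0.1933 + -0.1440i → escape time 6
(row=3, col=2): c = 0.3733 + -0.1440i → escape time 6
(row=3, col=3): c = 0.9400 + -0.1440i → escape time 3
(row=4, col=0): c = -0.7600 + -0.3020i → escape time 6
(row=4, col=1): c = -0.1933 + -0.3020i → escape time 6
(row=4, col=2): c = 0.3733 + -0.3020i → escape time 6
(row=4, col=3): c = 0.9400 + -0.3020i → escape time 3
(row=5, col=0): c = -0.7600 + -0.4600i → escape time 6
(row=5, col=1): c = -0.1933 + -0.4600i → escape time 6
(row=5, col=2): c = 0.3733 + -0.4600i → escape time 6
(row=5, col=3): c = 0.9400 + -0.4600i → escape time 2

Answer: 6663
6663
6663
6663
6663
6662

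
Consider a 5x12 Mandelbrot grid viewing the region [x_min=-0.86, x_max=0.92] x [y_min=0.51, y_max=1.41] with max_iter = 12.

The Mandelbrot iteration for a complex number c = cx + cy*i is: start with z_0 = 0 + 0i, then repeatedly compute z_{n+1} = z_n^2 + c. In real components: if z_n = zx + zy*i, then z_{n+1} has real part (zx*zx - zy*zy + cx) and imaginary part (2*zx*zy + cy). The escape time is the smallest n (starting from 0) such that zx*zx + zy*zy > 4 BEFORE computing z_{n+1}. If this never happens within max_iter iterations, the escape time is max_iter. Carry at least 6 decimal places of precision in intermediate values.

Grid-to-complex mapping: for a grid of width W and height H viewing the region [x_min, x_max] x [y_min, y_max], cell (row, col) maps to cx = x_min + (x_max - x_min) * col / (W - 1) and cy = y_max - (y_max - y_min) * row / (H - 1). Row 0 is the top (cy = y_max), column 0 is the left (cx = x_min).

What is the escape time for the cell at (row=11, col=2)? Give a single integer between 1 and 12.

Answer: 12

Derivation:
z_0 = 0 + 0i, c = 0.0300 + 0.5100i
Iter 1: z = 0.0300 + 0.5100i, |z|^2 = 0.2610
Iter 2: z = -0.2292 + 0.5406i, |z|^2 = 0.3448
Iter 3: z = -0.2097 + 0.2622i, |z|^2 = 0.1127
Iter 4: z = 0.0052 + 0.4000i, |z|^2 = 0.1601
Iter 5: z = -0.1300 + 0.5142i, |z|^2 = 0.2813
Iter 6: z = -0.2175 + 0.3763i, |z|^2 = 0.1889
Iter 7: z = -0.0643 + 0.3463i, |z|^2 = 0.1241
Iter 8: z = -0.0858 + 0.4655i, |z|^2 = 0.2240
Iter 9: z = -0.1793 + 0.4301i, |z|^2 = 0.2172
Iter 10: z = -0.1229 + 0.3558i, |z|^2 = 0.1417
Iter 11: z = -0.0815 + 0.4226i, |z|^2 = 0.1852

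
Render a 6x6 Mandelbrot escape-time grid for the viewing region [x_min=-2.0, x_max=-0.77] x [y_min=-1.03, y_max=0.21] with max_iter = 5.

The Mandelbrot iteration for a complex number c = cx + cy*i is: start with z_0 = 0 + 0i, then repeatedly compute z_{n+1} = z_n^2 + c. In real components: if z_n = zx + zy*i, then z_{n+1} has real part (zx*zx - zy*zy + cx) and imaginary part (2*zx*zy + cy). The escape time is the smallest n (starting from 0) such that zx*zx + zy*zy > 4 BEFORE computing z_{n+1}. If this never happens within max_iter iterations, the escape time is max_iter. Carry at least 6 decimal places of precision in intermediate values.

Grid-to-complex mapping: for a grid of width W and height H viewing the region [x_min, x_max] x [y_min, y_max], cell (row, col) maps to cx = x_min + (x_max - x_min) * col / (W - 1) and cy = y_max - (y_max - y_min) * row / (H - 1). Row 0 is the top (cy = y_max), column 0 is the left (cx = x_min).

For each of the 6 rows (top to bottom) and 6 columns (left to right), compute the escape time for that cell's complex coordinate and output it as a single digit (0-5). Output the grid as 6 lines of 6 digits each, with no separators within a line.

Answer: 145555
155555
145555
133455
123334
112333

Derivation:
(row=0, col=0): c = -2.0000 + 0.2100i → escape time 1
(row=0, col=1): c = -1.7540 + 0.2100i → escape time 4
(row=0, col=2): c = -1.5080 + 0.2100i → escape time 5
(row=0, col=3): c = -1.2620 + 0.2100i → escape time 5
(row=0, col=4): c = -1.0160 + 0.2100i → escape time 5
(row=0, col=5): c = -0.7700 + 0.2100i → escape time 5
(row=1, col=0): c = -2.0000 + -0.0380i → escape time 1
(row=1, col=1): c = -1.7540 + -0.0380i → escape time 5
(row=1, col=2): c = -1.5080 + -0.0380i → escape time 5
(row=1, col=3): c = -1.2620 + -0.0380i → escape time 5
(row=1, col=4): c = -1.0160 + -0.0380i → escape time 5
(row=1, col=5): c = -0.7700 + -0.0380i → escape time 5
(row=2, col=0): c = -2.0000 + -0.2860i → escape time 1
(row=2, col=1): c = -1.7540 + -0.2860i → escape time 4
(row=2, col=2): c = -1.5080 + -0.2860i → escape time 5
(row=2, col=3): c = -1.2620 + -0.2860i → escape time 5
(row=2, col=4): c = -1.0160 + -0.2860i → escape time 5
(row=2, col=5): c = -0.7700 + -0.2860i → escape time 5
(row=3, col=0): c = -2.0000 + -0.5340i → escape time 1
(row=3, col=1): c = -1.7540 + -0.5340i → escape time 3
(row=3, col=2): c = -1.5080 + -0.5340i → escape time 3
(row=3, col=3): c = -1.2620 + -0.5340i → escape time 4
(row=3, col=4): c = -1.0160 + -0.5340i → escape time 5
(row=3, col=5): c = -0.7700 + -0.5340i → escape time 5
(row=4, col=0): c = -2.0000 + -0.7820i → escape time 1
(row=4, col=1): c = -1.7540 + -0.7820i → escape time 2
(row=4, col=2): c = -1.5080 + -0.7820i → escape time 3
(row=4, col=3): c = -1.2620 + -0.7820i → escape time 3
(row=4, col=4): c = -1.0160 + -0.7820i → escape time 3
(row=4, col=5): c = -0.7700 + -0.7820i → escape time 4
(row=5, col=0): c = -2.0000 + -1.0300i → escape time 1
(row=5, col=1): c = -1.7540 + -1.0300i → escape time 1
(row=5, col=2): c = -1.5080 + -1.0300i → escape time 2
(row=5, col=3): c = -1.2620 + -1.0300i → escape time 3
(row=5, col=4): c = -1.0160 + -1.0300i → escape time 3
(row=5, col=5): c = -0.7700 + -1.0300i → escape time 3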